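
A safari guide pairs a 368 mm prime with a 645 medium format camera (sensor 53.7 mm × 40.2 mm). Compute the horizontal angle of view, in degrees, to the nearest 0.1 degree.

Angle of view α = 2·arctan(w/2f) with w = 53.7 mm and f = 368 mm.
w/2f = 0.07296; arctan(0.07296) ≈ 4.1730°, so α ≈ 8.3460°.

8.3°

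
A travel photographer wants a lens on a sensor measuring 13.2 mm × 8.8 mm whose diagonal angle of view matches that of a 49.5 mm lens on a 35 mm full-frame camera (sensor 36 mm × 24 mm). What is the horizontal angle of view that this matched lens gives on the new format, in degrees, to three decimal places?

39.966°

Sensor diagonal = √(36² + 24²) = √1872.0000 ≈ 43.2666 mm.
Sensor diagonal = √(13.2² + 8.8²) = √251.6800 ≈ 15.8644 mm.
Equal diagonal AOV ⇒ f₂ = f₁ · 15.8644/43.2666 = 49.5 × 0.36667 ≈ 18.1500 mm.
Horizontal AOV on the new format = 2·arctan(13.2 / (2 × 18.1500)) = 2·arctan(0.36364) ≈ 39.9662°.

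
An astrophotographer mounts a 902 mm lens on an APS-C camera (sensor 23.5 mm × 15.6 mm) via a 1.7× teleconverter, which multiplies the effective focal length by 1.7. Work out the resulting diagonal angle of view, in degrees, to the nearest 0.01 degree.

Effective focal length f = 902 × 1.7 = 1533.4 mm.
Sensor diagonal = √(23.5² + 15.6²) = √795.6100 ≈ 28.2066 mm.
α = 2·arctan(28.207 / (2 × 1533.4)) = 2·arctan(0.00920) ≈ 1.0539°.

1.05°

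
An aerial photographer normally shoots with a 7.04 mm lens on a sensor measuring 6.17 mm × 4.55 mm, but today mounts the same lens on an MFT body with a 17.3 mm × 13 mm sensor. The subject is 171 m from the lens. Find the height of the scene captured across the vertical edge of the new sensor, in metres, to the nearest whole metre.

316 m

The focal length stays 7.04 mm; the relevant sensor dimension is now h = 13 mm. Object distance dₒ = 171 m = 171000 mm.
Thin-lens field height W = h·(dₒ − f)/f = 13 × (171000 − 7.04)/7.04 ≈ 315754.045 mm = 315.754 m.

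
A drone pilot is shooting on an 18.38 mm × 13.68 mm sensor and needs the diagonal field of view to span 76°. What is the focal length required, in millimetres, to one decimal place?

14.7 mm

Sensor diagonal = √(18.38² + 13.68²) = √524.9668 ≈ 22.9122 mm.
From α = 2·arctan(d/2f) we get f = d / (2·tan(α/2)).
With d = 22.9122 mm and α/2 = 38°, tan(α/2) ≈ 0.78129, so f ≈ 22.9122 / 1.56257 ≈ 14.6631 mm.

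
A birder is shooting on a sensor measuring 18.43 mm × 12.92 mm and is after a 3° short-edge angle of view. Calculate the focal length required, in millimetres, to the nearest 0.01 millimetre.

From α = 2·arctan(h/2f) we get f = h / (2·tan(α/2)).
With h = 12.92 mm and α/2 = 1.5°, tan(α/2) ≈ 0.02619, so f ≈ 12.92 / 0.05237 ≈ 246.6974 mm.

246.70 mm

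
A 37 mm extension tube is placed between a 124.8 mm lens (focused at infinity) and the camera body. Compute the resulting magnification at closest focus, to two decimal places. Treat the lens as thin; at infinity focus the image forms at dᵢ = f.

0.30×

The tube moves the image plane from f to f + e, so dᵢ = 124.8 + 37 = 161.8 mm. Focus is achieved when 1/f = 1/dₒ + 1/dᵢ, giving dₒ = 1/(1/f − 1/(f+e)).
Magnification m = dᵢ/dₒ = (f+e)·(1/f − 1/(f+e)) = e/f = 37/124.8 ≈ 0.2965.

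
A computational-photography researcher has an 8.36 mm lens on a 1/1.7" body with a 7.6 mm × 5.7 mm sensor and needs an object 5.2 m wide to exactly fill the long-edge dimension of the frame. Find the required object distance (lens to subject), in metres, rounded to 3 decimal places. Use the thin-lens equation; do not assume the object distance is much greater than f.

5.728 m

W: 5.2 m = 5200 mm.
Magnification m = w/W = dᵢ/dₒ; combined with 1/f = 1/dₒ + 1/dᵢ this gives dₒ = f·(1 + W/w).
dₒ = 8.36 mm × (1 + 5200/7.6) = 8.36 × 685.2105 ≈ 5728.360 mm = 5.72836 m.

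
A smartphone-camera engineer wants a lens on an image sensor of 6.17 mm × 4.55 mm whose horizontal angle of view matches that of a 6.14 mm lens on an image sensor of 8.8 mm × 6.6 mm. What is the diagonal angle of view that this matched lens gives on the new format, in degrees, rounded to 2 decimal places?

83.36°

Equal horizontal AOV ⇒ f₂ = f₁ · 6.17/8.8 = 6.14 × 0.70114 ≈ 4.3050 mm.
Sensor diagonal = √(6.17² + 4.55²) = √58.7714 ≈ 7.6663 mm.
Diagonal AOV on the new format = 2·arctan(7.6663 / (2 × 4.3050)) = 2·arctan(0.89039) ≈ 83.3633°.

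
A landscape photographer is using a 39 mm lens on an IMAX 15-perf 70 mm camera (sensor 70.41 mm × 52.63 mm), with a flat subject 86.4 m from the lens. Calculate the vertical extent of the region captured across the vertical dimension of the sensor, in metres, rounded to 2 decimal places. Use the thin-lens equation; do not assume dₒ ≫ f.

dₒ: 86.4 m = 86400 mm.
Similar triangles through the lens centre give W/dₒ = h/dᵢ; with 1/f = 1/dₒ + 1/dᵢ this gives W = h·(dₒ − f)/f.
W = 52.63 mm × (86400 − 39) / 39 = 52.63 × 2214.3846 ≈ 116543.062 mm = 116.543 m.

116.54 m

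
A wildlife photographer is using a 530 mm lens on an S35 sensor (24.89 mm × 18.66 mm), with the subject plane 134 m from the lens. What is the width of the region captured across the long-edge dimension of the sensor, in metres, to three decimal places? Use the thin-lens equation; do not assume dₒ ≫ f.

6.268 m

dₒ: 134 m = 134000 mm.
Similar triangles through the lens centre give W/dₒ = w/dᵢ; with 1/f = 1/dₒ + 1/dᵢ this gives W = w·(dₒ − f)/f.
W = 24.89 mm × (134000 − 530) / 530 = 24.89 × 251.8302 ≈ 6268.053 mm = 6.26805 m.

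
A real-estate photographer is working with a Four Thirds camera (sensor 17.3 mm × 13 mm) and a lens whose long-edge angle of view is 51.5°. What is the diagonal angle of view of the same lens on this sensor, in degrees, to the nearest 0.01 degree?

62.21°

From the long-edge AOV: f = 17.3 / (2·tan(25.75°)) = 17.3 / 0.96469 ≈ 17.9333 mm.
Sensor diagonal = √(17.3² + 13²) = √468.2900 ≈ 21.6400 mm.
Diagonal AOV = 2·arctan(21.6400 / (2 × 17.9333)) = 2·arctan(0.60335) ≈ 62.2091°.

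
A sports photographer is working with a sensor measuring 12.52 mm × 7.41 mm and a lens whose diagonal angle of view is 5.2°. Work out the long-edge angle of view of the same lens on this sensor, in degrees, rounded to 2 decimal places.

4.48°

Sensor diagonal = √(12.52² + 7.41²) = √211.6585 ≈ 14.5485 mm.
From the diagonal AOV: f = 14.5485 / (2·tan(2.6°)) = 14.5485 / 0.09082 ≈ 160.1913 mm.
Long-edge AOV = 2·arctan(12.52 / (2 × 160.1913)) = 2·arctan(0.03908) ≈ 4.4758°.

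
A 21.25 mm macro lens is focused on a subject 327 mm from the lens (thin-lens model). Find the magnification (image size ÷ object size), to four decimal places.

Thin lens: 1/f = 1/dₒ + 1/dᵢ → 1/dᵢ = 1/21.25 − 1/327 = 0.0440007 mm⁻¹, so dᵢ ≈ 22.7269 mm.
Magnification m = dᵢ/dₒ = 22.7269/327 ≈ 0.06950.

0.0695×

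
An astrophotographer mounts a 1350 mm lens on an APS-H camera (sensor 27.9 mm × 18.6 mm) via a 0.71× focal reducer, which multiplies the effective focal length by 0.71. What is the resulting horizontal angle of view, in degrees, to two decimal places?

Effective focal length f = 1350 × 0.71 = 958.5 mm.
α = 2·arctan(27.9 / (2 × 958.5)) = 2·arctan(0.01455) ≈ 1.6676°.

1.67°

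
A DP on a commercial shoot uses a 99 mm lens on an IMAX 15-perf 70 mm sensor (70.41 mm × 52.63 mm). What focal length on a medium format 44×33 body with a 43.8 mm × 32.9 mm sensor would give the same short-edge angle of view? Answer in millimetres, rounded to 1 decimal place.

Equal angle of view means equal height/f ratio, so f₂ = f₁ · (height₂/height₁) = 99 × 32.9/52.63.
f₂ = 99 × 0.62512 ≈ 61.887 mm.

61.9 mm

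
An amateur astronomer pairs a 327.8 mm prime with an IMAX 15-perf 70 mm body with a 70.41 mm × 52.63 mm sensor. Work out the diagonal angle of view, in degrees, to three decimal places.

Sensor diagonal = √(70.41² + 52.63²) = √7727.4850 ≈ 87.9061 mm.
Angle of view α = 2·arctan(d/2f) with d = 87.9061 mm and f = 327.8 mm.
d/2f = 0.13408; arctan(0.13408) ≈ 7.6370°, so α ≈ 15.2739°.

15.274°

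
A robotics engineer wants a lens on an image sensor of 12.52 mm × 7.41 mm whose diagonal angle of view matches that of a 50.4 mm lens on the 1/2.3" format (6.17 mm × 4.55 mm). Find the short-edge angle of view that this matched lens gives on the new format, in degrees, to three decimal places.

Sensor diagonal = √(6.17² + 4.55²) = √58.7714 ≈ 7.6663 mm.
Sensor diagonal = √(12.52² + 7.41²) = √211.6585 ≈ 14.5485 mm.
Equal diagonal AOV ⇒ f₂ = f₁ · 14.5485/7.6663 = 50.4 × 1.89773 ≈ 95.6457 mm.
Short-edge AOV on the new format = 2·arctan(7.41 / (2 × 95.6457)) = 2·arctan(0.03874) ≈ 4.4367°.

4.437°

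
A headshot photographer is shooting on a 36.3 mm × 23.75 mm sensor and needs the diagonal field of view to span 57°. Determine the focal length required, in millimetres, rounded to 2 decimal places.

Sensor diagonal = √(36.3² + 23.75²) = √1881.7525 ≈ 43.3792 mm.
From α = 2·arctan(d/2f) we get f = d / (2·tan(α/2)).
With d = 43.3792 mm and α/2 = 28.5°, tan(α/2) ≈ 0.54296, so f ≈ 43.3792 / 1.08591 ≈ 39.9472 mm.

39.95 mm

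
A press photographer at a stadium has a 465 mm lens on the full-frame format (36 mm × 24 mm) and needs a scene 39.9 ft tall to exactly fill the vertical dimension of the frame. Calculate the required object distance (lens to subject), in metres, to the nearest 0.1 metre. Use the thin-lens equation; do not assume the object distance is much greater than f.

W: 39.9 ft × 304.8 mm/ft = 12161.52 mm.
Magnification m = h/W = dᵢ/dₒ; combined with 1/f = 1/dₒ + 1/dᵢ this gives dₒ = f·(1 + W/h).
dₒ = 465 mm × (1 + 12161.5/24) = 465 × 507.7300 ≈ 236094.442 mm = 236.094 m.

236.1 m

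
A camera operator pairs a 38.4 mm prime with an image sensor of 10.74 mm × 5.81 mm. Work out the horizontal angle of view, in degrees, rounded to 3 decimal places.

15.922°

Angle of view α = 2·arctan(w/2f) with w = 10.74 mm and f = 38.4 mm.
w/2f = 0.13984; arctan(0.13984) ≈ 7.9608°, so α ≈ 15.9217°.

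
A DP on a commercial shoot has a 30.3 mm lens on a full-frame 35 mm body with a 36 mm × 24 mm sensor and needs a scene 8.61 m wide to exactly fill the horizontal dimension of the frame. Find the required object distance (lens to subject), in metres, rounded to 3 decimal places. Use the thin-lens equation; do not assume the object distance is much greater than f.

W: 8.61 m = 8610 mm.
Magnification m = w/W = dᵢ/dₒ; combined with 1/f = 1/dₒ + 1/dᵢ this gives dₒ = f·(1 + W/w).
dₒ = 30.3 mm × (1 + 8610/36) = 30.3 × 240.1667 ≈ 7277.050 mm = 7.27705 m.

7.277 m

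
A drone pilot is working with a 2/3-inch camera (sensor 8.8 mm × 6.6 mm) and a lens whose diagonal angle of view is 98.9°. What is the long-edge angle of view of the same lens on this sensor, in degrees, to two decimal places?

Sensor diagonal = √(8.8² + 6.6²) = √121.0000 ≈ 11.0000 mm.
From the diagonal AOV: f = 11.0000 / (2·tan(49.45°)) = 11.0000 / 2.33757 ≈ 4.7058 mm.
Long-edge AOV = 2·arctan(8.8 / (2 × 4.7058)) = 2·arctan(0.93503) ≈ 86.1537°.

86.15°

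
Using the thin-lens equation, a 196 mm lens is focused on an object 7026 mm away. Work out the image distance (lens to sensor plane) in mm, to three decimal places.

201.625 mm

1/dᵢ = 1/f − 1/dₒ = 1/196 − 1/7026 = 0.0049597 mm⁻¹.
dᵢ = 1/0.0049597 ≈ 201.6246 mm.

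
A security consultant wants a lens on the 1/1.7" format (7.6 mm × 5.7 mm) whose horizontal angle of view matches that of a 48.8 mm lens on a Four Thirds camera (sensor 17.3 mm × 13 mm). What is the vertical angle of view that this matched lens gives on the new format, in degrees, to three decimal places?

Equal horizontal AOV ⇒ f₂ = f₁ · 7.6/17.3 = 48.8 × 0.43931 ≈ 21.4382 mm.
Vertical AOV on the new format = 2·arctan(5.7 / (2 × 21.4382)) = 2·arctan(0.13294) ≈ 15.1451°.

15.145°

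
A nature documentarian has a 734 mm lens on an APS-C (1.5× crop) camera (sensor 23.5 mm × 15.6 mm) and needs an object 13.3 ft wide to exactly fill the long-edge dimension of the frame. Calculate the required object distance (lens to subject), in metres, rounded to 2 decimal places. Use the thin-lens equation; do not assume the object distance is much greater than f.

127.35 m

W: 13.3 ft × 304.8 mm/ft = 4053.84 mm.
Magnification m = w/W = dᵢ/dₒ; combined with 1/f = 1/dₒ + 1/dᵢ this gives dₒ = f·(1 + W/w).
dₒ = 734 mm × (1 + 4053.84/23.5) = 734 × 173.5038 ≈ 127351.807 mm = 127.352 m.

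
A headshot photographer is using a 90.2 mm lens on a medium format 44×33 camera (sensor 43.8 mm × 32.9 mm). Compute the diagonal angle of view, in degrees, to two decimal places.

Sensor diagonal = √(43.8² + 32.9²) = √3000.8500 ≈ 54.7800 mm.
Angle of view α = 2·arctan(d/2f) with d = 54.7800 mm and f = 90.2 mm.
d/2f = 0.30366; arctan(0.30366) ≈ 16.8914°, so α ≈ 33.7827°.

33.78°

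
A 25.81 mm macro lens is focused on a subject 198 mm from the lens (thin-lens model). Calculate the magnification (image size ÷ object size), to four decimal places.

Thin lens: 1/f = 1/dₒ + 1/dᵢ → 1/dᵢ = 1/25.81 − 1/198 = 0.0336942 mm⁻¹, so dᵢ ≈ 29.6787 mm.
Magnification m = dᵢ/dₒ = 29.6787/198 ≈ 0.14989.

0.1499×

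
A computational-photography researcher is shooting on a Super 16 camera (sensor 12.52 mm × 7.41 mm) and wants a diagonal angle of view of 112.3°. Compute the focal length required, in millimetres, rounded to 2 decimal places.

Sensor diagonal = √(12.52² + 7.41²) = √211.6585 ≈ 14.5485 mm.
From α = 2·arctan(d/2f) we get f = d / (2·tan(α/2)).
With d = 14.5485 mm and α/2 = 56.15°, tan(α/2) ≈ 1.49097, so f ≈ 14.5485 / 2.98193 ≈ 4.8789 mm.

4.88 mm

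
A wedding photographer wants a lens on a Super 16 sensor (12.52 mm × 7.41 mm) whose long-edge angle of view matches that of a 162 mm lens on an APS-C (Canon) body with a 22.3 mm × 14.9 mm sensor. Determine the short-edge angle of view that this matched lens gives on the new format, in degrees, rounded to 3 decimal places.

4.665°

Equal long-edge AOV ⇒ f₂ = f₁ · 12.52/22.3 = 162 × 0.56143 ≈ 90.9525 mm.
Short-edge AOV on the new format = 2·arctan(7.41 / (2 × 90.9525)) = 2·arctan(0.04074) ≈ 4.6654°.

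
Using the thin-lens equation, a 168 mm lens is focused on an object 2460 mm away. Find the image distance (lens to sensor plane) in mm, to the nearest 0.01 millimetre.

1/dᵢ = 1/f − 1/dₒ = 1/168 − 1/2460 = 0.0055459 mm⁻¹.
dᵢ = 1/0.0055459 ≈ 180.3141 mm.

180.31 mm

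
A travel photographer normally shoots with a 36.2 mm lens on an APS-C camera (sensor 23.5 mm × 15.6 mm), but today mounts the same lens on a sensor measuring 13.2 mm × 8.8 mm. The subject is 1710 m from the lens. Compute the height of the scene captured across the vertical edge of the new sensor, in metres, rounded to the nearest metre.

416 m

The focal length stays 36.2 mm; the relevant sensor dimension is now h = 8.8 mm. Object distance dₒ = 1710 m = 1.71e+06 mm.
Thin-lens field height W = h·(dₒ − f)/f = 8.8 × (1.71e+06 − 36.2)/36.2 ≈ 415681.808 mm = 415.682 m.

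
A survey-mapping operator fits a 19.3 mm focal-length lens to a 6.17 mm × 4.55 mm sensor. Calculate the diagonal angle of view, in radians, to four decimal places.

0.3921 rad

Sensor diagonal = √(6.17² + 4.55²) = √58.7714 ≈ 7.6663 mm.
Angle of view α = 2·arctan(d/2f) with d = 7.6663 mm and f = 19.3 mm.
d/2f = 0.19861; arctan(0.19861) ≈ 0.1961 rad, so α ≈ 0.3921 rad.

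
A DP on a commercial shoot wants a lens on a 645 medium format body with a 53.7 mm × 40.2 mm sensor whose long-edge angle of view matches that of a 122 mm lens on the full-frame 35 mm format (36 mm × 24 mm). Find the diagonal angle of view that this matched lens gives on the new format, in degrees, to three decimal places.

20.885°

Equal long-edge AOV ⇒ f₂ = f₁ · 53.7/36 = 122 × 1.49167 ≈ 181.9833 mm.
Sensor diagonal = √(53.7² + 40.2²) = √4499.7300 ≈ 67.0800 mm.
Diagonal AOV on the new format = 2·arctan(67.0800 / (2 × 181.9833)) = 2·arctan(0.18430) ≈ 20.8852°.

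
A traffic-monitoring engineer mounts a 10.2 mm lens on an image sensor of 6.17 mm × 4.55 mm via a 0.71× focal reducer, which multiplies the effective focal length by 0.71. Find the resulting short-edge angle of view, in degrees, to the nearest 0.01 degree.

34.88°

Effective focal length f = 10.2 × 0.71 = 7.242 mm.
α = 2·arctan(4.55 / (2 × 7.242)) = 2·arctan(0.31414) ≈ 34.8792°.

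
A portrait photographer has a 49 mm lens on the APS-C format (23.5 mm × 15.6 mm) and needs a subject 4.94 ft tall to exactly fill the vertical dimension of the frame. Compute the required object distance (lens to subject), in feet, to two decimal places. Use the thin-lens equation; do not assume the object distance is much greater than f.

15.68 ft

W: 4.94 ft × 304.8 mm/ft = 1505.71 mm.
Magnification m = h/W = dᵢ/dₒ; combined with 1/f = 1/dₒ + 1/dᵢ this gives dₒ = f·(1 + W/h).
dₒ = 49 mm × (1 + 1505.71/15.6) = 49 × 97.5200 ≈ 4778.480 mm = 4778.480/304.8 ft = 15.6774 ft.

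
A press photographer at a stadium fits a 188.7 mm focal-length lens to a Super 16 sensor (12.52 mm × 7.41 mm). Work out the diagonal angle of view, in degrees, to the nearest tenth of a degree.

Sensor diagonal = √(12.52² + 7.41²) = √211.6585 ≈ 14.5485 mm.
Angle of view α = 2·arctan(d/2f) with d = 14.5485 mm and f = 188.7 mm.
d/2f = 0.03855; arctan(0.03855) ≈ 2.2076°, so α ≈ 4.4152°.

4.4°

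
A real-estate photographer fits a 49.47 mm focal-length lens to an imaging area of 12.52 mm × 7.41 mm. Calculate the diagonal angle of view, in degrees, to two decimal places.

16.73°

Sensor diagonal = √(12.52² + 7.41²) = √211.6585 ≈ 14.5485 mm.
Angle of view α = 2·arctan(d/2f) with d = 14.5485 mm and f = 49.47 mm.
d/2f = 0.14704; arctan(0.14704) ≈ 8.3650°, so α ≈ 16.7301°.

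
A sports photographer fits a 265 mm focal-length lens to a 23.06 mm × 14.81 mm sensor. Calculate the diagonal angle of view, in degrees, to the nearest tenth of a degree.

Sensor diagonal = √(23.06² + 14.81²) = √751.0997 ≈ 27.4062 mm.
Angle of view α = 2·arctan(d/2f) with d = 27.4062 mm and f = 265 mm.
d/2f = 0.05171; arctan(0.05171) ≈ 2.9601°, so α ≈ 5.9202°.

5.9°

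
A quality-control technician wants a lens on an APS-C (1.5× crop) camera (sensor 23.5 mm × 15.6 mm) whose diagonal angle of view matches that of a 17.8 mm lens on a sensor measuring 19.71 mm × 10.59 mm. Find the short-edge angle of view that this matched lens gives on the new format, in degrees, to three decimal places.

38.335°

Sensor diagonal = √(19.71² + 10.59²) = √500.6322 ≈ 22.3748 mm.
Sensor diagonal = √(23.5² + 15.6²) = √795.6100 ≈ 28.2066 mm.
Equal diagonal AOV ⇒ f₂ = f₁ · 28.2066/22.3748 = 17.8 × 1.26064 ≈ 22.4394 mm.
Short-edge AOV on the new format = 2·arctan(15.6 / (2 × 22.4394)) = 2·arctan(0.34760) ≈ 38.3352°.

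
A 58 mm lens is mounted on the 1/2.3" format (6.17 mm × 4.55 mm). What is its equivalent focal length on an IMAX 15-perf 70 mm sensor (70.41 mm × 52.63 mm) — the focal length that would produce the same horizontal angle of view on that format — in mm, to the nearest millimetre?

Equal angle of view means equal width/f ratio, so f₂ = f₁ · (width₂/width₁) = 58 × 70.41/6.17.
f₂ = 58 × 11.41167 ≈ 661.877 mm.

662 mm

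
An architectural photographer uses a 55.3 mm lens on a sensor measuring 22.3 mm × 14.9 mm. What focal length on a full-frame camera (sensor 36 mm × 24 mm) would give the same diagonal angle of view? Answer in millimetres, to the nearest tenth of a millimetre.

89.2 mm

Sensor diagonal = √(22.3² + 14.9²) = √719.3000 ≈ 26.8198 mm.
Sensor diagonal = √(36² + 24²) = √1872.0000 ≈ 43.2666 mm.
Equal angle of view means equal diagonal/f ratio, so f₂ = f₁ · (diagonal₂/diagonal₁) = 55.3 × 43.2666/26.8198.
f₂ = 55.3 × 1.61324 ≈ 89.212 mm.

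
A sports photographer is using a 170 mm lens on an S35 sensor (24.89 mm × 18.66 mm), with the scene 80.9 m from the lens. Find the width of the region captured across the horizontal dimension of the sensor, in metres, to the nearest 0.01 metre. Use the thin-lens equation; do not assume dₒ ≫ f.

11.82 m

dₒ: 80.9 m = 80900 mm.
Similar triangles through the lens centre give W/dₒ = w/dᵢ; with 1/f = 1/dₒ + 1/dᵢ this gives W = w·(dₒ − f)/f.
W = 24.89 mm × (80900 − 170) / 170 = 24.89 × 474.8824 ≈ 11819.822 mm = 11.8198 m.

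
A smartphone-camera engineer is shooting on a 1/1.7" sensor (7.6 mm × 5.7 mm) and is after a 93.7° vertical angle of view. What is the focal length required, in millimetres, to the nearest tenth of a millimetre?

From α = 2·arctan(h/2f) we get f = h / (2·tan(α/2)).
With h = 5.7 mm and α/2 = 46.85°, tan(α/2) ≈ 1.06676, so f ≈ 5.7 / 2.13351 ≈ 2.6717 mm.

2.7 mm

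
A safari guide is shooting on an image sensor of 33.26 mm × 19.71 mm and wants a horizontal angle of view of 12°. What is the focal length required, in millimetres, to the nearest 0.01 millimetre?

From α = 2·arctan(w/2f) we get f = w / (2·tan(α/2)).
With w = 33.26 mm and α/2 = 6°, tan(α/2) ≈ 0.10510, so f ≈ 33.26 / 0.21021 ≈ 158.2239 mm.

158.22 mm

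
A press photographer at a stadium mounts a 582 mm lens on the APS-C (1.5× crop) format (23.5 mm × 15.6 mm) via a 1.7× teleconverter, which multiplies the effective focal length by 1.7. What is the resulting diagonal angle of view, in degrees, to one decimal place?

1.6°

Effective focal length f = 582 × 1.7 = 989.4 mm.
Sensor diagonal = √(23.5² + 15.6²) = √795.6100 ≈ 28.2066 mm.
α = 2·arctan(28.207 / (2 × 989.4)) = 2·arctan(0.01425) ≈ 1.6333°.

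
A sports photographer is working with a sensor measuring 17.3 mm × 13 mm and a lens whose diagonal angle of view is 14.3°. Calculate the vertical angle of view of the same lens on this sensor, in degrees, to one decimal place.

Sensor diagonal = √(17.3² + 13²) = √468.2900 ≈ 21.6400 mm.
From the diagonal AOV: f = 21.6400 / (2·tan(7.15°)) = 21.6400 / 0.25089 ≈ 86.2544 mm.
Vertical AOV = 2·arctan(13 / (2 × 86.2544)) = 2·arctan(0.07536) ≈ 8.6192°.

8.6°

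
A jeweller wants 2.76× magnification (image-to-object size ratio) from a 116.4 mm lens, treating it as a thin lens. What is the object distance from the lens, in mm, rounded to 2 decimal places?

With m = dᵢ/dₒ and 1/f = 1/dₒ + 1/dᵢ, substituting dᵢ = m·dₒ gives 1/f = (1 + 1/m)/dₒ, hence dₒ = f·(1 + 1/m).
dₒ = 116.4 × (1 + 1/2.76) = 116.4 × 1.36232 ≈ 158.574 mm.

158.57 mm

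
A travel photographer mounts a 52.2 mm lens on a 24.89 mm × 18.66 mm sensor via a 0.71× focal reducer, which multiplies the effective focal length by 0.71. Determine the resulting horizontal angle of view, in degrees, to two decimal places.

Effective focal length f = 52.2 × 0.71 = 37.062 mm.
α = 2·arctan(24.89 / (2 × 37.062)) = 2·arctan(0.33579) ≈ 37.1229°.

37.12°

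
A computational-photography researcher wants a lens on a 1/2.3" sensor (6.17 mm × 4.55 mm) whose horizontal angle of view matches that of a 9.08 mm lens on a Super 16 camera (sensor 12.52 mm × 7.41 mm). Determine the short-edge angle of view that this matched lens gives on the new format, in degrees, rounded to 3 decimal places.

53.899°

Equal horizontal AOV ⇒ f₂ = f₁ · 6.17/12.52 = 9.08 × 0.49281 ≈ 4.4747 mm.
Short-edge AOV on the new format = 2·arctan(4.55 / (2 × 4.4747)) = 2·arctan(0.50841) ≈ 53.8985°.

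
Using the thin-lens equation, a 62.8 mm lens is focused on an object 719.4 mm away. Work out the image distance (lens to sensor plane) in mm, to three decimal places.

68.806 mm

1/dᵢ = 1/f − 1/dₒ = 1/62.8 − 1/719.4 = 0.0145335 mm⁻¹.
dᵢ = 1/0.0145335 ≈ 68.8065 mm.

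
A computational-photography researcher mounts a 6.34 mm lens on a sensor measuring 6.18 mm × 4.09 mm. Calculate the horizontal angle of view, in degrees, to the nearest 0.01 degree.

Angle of view α = 2·arctan(w/2f) with w = 6.18 mm and f = 6.34 mm.
w/2f = 0.48738; arctan(0.48738) ≈ 25.9838°, so α ≈ 51.9675°.

51.97°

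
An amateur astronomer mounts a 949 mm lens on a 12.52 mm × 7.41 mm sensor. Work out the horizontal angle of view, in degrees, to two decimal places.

Angle of view α = 2·arctan(w/2f) with w = 12.52 mm and f = 949 mm.
w/2f = 0.00660; arctan(0.00660) ≈ 0.3779°, so α ≈ 0.7559°.

0.76°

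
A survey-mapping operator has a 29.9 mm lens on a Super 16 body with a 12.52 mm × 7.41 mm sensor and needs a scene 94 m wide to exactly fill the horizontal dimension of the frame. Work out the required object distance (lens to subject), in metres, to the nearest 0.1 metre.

224.5 m

W: 94 m = 94000 mm.
Magnification m = w/W = dᵢ/dₒ; combined with 1/f = 1/dₒ + 1/dᵢ this gives dₒ = f·(1 + W/w).
dₒ = 29.9 mm × (1 + 94000/12.52) = 29.9 × 7508.9872 ≈ 224518.718 mm = 224.519 m.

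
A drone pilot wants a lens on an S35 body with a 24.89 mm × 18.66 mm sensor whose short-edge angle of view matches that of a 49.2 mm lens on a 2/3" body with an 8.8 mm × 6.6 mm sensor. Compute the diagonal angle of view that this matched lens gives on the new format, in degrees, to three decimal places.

12.760°

Equal short-edge AOV ⇒ f₂ = f₁ · 18.66/6.6 = 49.2 × 2.82727 ≈ 139.1018 mm.
Sensor diagonal = √(24.89² + 18.66²) = √967.7077 ≈ 31.1080 mm.
Diagonal AOV on the new format = 2·arctan(31.1080 / (2 × 139.1018)) = 2·arctan(0.11182) ≈ 12.7603°.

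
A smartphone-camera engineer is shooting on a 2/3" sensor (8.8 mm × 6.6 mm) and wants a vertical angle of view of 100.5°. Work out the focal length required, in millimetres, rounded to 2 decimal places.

2.74 mm

From α = 2·arctan(h/2f) we get f = h / (2·tan(α/2)).
With h = 6.6 mm and α/2 = 50.25°, tan(α/2) ≈ 1.20237, so f ≈ 6.6 / 2.40474 ≈ 2.7446 mm.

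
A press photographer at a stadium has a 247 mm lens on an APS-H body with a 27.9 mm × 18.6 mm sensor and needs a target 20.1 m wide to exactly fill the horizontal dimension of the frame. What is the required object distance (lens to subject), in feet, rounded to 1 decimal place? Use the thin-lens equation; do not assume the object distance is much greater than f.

584.6 ft

W: 20.1 m = 20100 mm.
Magnification m = w/W = dᵢ/dₒ; combined with 1/f = 1/dₒ + 1/dᵢ this gives dₒ = f·(1 + W/w).
dₒ = 247 mm × (1 + 20100/27.9) = 247 × 721.4301 ≈ 178193.237 mm = 178193.237/304.8 ft = 584.623 ft.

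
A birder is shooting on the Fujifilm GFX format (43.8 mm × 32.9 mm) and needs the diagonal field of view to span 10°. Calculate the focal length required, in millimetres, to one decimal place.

Sensor diagonal = √(43.8² + 32.9²) = √3000.8500 ≈ 54.7800 mm.
From α = 2·arctan(d/2f) we get f = d / (2·tan(α/2)).
With d = 54.7800 mm and α/2 = 5°, tan(α/2) ≈ 0.08749, so f ≈ 54.7800 / 0.17498 ≈ 313.0692 mm.

313.1 mm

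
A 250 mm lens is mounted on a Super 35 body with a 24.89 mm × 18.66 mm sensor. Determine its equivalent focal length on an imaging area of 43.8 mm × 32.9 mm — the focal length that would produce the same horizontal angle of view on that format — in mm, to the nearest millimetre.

440 mm

Equal angle of view means equal width/f ratio, so f₂ = f₁ · (width₂/width₁) = 250 × 43.8/24.89.
f₂ = 250 × 1.75974 ≈ 439.936 mm.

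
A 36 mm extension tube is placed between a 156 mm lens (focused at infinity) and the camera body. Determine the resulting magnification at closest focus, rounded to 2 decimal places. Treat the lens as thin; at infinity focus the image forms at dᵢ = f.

0.23×

The tube moves the image plane from f to f + e, so dᵢ = 156 + 36 = 192 mm. Focus is achieved when 1/f = 1/dₒ + 1/dᵢ, giving dₒ = 1/(1/f − 1/(f+e)).
Magnification m = dᵢ/dₒ = (f+e)·(1/f − 1/(f+e)) = e/f = 36/156 ≈ 0.2308.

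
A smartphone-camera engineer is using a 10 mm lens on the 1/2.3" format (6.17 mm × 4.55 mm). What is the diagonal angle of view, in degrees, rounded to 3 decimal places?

41.945°

Sensor diagonal = √(6.17² + 4.55²) = √58.7714 ≈ 7.6663 mm.
Angle of view α = 2·arctan(d/2f) with d = 7.6663 mm and f = 10 mm.
d/2f = 0.38331; arctan(0.38331) ≈ 20.9725°, so α ≈ 41.9449°.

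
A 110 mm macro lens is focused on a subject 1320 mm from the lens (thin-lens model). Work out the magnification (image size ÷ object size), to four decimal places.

0.0909×

Thin lens: 1/f = 1/dₒ + 1/dᵢ → 1/dᵢ = 1/110 − 1/1320 = 0.0083333 mm⁻¹, so dᵢ ≈ 120.0000 mm.
Magnification m = dᵢ/dₒ = 120.0000/1320 ≈ 0.09091.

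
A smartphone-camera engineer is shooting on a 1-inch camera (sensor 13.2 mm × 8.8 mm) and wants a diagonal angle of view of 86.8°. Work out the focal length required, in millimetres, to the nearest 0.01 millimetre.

Sensor diagonal = √(13.2² + 8.8²) = √251.6800 ≈ 15.8644 mm.
From α = 2·arctan(d/2f) we get f = d / (2·tan(α/2)).
With d = 15.8644 mm and α/2 = 43.4°, tan(α/2) ≈ 0.94565, so f ≈ 15.8644 / 1.89131 ≈ 8.3881 mm.

8.39 mm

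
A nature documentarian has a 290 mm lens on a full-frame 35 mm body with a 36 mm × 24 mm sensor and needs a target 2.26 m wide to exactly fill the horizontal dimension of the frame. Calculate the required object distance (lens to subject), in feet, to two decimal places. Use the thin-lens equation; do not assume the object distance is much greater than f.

60.68 ft

W: 2.26 m = 2260 mm.
Magnification m = w/W = dᵢ/dₒ; combined with 1/f = 1/dₒ + 1/dᵢ this gives dₒ = f·(1 + W/w).
dₒ = 290 mm × (1 + 2260/36) = 290 × 63.7778 ≈ 18495.556 mm = 18495.556/304.8 ft = 60.681 ft.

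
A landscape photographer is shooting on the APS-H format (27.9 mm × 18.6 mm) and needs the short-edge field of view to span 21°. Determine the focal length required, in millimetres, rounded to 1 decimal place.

From α = 2·arctan(h/2f) we get f = h / (2·tan(α/2)).
With h = 18.6 mm and α/2 = 10.5°, tan(α/2) ≈ 0.18534, so f ≈ 18.6 / 0.37068 ≈ 50.1783 mm.

50.2 mm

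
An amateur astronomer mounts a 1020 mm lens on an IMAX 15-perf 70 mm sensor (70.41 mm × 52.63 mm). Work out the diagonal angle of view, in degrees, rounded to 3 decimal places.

Sensor diagonal = √(70.41² + 52.63²) = √7727.4850 ≈ 87.9061 mm.
Angle of view α = 2·arctan(d/2f) with d = 87.9061 mm and f = 1020 mm.
d/2f = 0.04309; arctan(0.04309) ≈ 2.4674°, so α ≈ 4.9348°.

4.935°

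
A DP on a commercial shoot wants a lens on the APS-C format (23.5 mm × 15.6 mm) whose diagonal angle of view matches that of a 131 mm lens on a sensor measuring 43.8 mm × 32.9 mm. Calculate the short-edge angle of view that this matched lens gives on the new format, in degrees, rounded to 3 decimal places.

Sensor diagonal = √(43.8² + 32.9²) = √3000.8500 ≈ 54.7800 mm.
Sensor diagonal = √(23.5² + 15.6²) = √795.6100 ≈ 28.2066 mm.
Equal diagonal AOV ⇒ f₂ = f₁ · 28.2066/54.7800 = 131 × 0.51491 ≈ 67.4527 mm.
Short-edge AOV on the new format = 2·arctan(15.6 / (2 × 67.4527)) = 2·arctan(0.11564) ≈ 13.1924°.

13.192°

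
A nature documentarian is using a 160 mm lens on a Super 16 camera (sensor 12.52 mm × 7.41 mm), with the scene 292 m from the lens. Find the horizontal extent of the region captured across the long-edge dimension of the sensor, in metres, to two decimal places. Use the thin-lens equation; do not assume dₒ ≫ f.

dₒ: 292 m = 292000 mm.
Similar triangles through the lens centre give W/dₒ = w/dᵢ; with 1/f = 1/dₒ + 1/dᵢ this gives W = w·(dₒ − f)/f.
W = 12.52 mm × (292000 − 160) / 160 = 12.52 × 1824.0000 ≈ 22836.480 mm = 22.8365 m.

22.84 m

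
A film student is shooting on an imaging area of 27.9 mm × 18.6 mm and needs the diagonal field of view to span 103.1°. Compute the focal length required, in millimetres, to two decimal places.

Sensor diagonal = √(27.9² + 18.6²) = √1124.3700 ≈ 33.5316 mm.
From α = 2·arctan(d/2f) we get f = d / (2·tan(α/2)).
With d = 33.5316 mm and α/2 = 51.55°, tan(α/2) ≈ 1.25943, so f ≈ 33.5316 / 2.51885 ≈ 13.3123 mm.

13.31 mm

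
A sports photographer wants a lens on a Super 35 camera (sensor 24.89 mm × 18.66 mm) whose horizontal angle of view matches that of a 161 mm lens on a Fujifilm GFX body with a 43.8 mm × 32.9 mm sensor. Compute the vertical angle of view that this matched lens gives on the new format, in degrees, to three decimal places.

Equal horizontal AOV ⇒ f₂ = f₁ · 24.89/43.8 = 161 × 0.56826 ≈ 91.4906 mm.
Vertical AOV on the new format = 2·arctan(18.66 / (2 × 91.4906)) = 2·arctan(0.10198) ≈ 11.6455°.

11.646°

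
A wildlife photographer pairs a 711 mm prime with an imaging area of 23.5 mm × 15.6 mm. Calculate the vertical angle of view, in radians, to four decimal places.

Angle of view α = 2·arctan(h/2f) with h = 15.6 mm and f = 711 mm.
h/2f = 0.01097; arctan(0.01097) ≈ 0.0110 rad, so α ≈ 0.0219 rad.

0.0219 rad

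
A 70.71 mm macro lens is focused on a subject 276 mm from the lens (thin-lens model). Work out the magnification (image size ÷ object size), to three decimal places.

0.344×

Thin lens: 1/f = 1/dₒ + 1/dᵢ → 1/dᵢ = 1/70.71 − 1/276 = 0.0105191 mm⁻¹, so dᵢ ≈ 95.0653 mm.
Magnification m = dᵢ/dₒ = 95.0653/276 ≈ 0.34444.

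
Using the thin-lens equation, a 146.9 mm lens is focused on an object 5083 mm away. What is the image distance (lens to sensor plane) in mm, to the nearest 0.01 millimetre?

1/dᵢ = 1/f − 1/dₒ = 1/146.9 − 1/5083 = 0.0066106 mm⁻¹.
dᵢ = 1/0.0066106 ≈ 151.2718 mm.

151.27 mm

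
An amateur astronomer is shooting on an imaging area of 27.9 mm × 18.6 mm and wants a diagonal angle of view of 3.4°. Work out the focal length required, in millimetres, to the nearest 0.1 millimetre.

564.9 mm

Sensor diagonal = √(27.9² + 18.6²) = √1124.3700 ≈ 33.5316 mm.
From α = 2·arctan(d/2f) we get f = d / (2·tan(α/2)).
With d = 33.5316 mm and α/2 = 1.7°, tan(α/2) ≈ 0.02968, so f ≈ 33.5316 / 0.05936 ≈ 564.8991 mm.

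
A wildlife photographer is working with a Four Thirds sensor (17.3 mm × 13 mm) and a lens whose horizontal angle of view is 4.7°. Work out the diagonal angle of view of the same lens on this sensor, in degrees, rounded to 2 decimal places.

From the horizontal AOV: f = 17.3 / (2·tan(2.35°)) = 17.3 / 0.08208 ≈ 210.7790 mm.
Sensor diagonal = √(17.3² + 13²) = √468.2900 ≈ 21.6400 mm.
Diagonal AOV = 2·arctan(21.6400 / (2 × 210.7790)) = 2·arctan(0.05133) ≈ 5.8772°.

5.88°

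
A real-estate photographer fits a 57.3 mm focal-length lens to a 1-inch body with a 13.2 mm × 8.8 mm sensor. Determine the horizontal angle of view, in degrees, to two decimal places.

Angle of view α = 2·arctan(w/2f) with w = 13.2 mm and f = 57.3 mm.
w/2f = 0.11518; arctan(0.11518) ≈ 6.5706°, so α ≈ 13.1411°.

13.14°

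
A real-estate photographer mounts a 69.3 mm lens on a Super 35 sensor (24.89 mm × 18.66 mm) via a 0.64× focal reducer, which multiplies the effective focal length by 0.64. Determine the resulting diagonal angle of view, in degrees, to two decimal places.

Effective focal length f = 69.3 × 0.64 = 44.352 mm.
Sensor diagonal = √(24.89² + 18.66²) = √967.7077 ≈ 31.1080 mm.
α = 2·arctan(31.108 / (2 × 44.352)) = 2·arctan(0.35069) ≈ 38.6510°.

38.65°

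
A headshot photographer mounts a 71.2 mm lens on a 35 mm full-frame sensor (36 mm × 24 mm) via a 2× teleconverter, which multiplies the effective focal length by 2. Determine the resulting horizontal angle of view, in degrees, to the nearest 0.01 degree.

Effective focal length f = 71.2 × 2 = 142.4 mm.
α = 2·arctan(36 / (2 × 142.4)) = 2·arctan(0.12640) ≈ 14.4085°.

14.41°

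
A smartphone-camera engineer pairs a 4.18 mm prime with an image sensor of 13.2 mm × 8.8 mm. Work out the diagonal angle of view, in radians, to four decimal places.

Sensor diagonal = √(13.2² + 8.8²) = √251.6800 ≈ 15.8644 mm.
Angle of view α = 2·arctan(d/2f) with d = 15.8644 mm and f = 4.18 mm.
d/2f = 1.89766; arctan(1.89766) ≈ 1.0858 rad, so α ≈ 2.1716 rad.

2.1716 rad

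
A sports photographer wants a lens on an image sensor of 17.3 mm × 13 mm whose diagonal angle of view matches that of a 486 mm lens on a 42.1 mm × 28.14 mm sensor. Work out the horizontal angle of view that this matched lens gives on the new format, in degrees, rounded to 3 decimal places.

Sensor diagonal = √(42.1² + 28.14²) = √2564.2696 ≈ 50.6386 mm.
Sensor diagonal = √(17.3² + 13²) = √468.2900 ≈ 21.6400 mm.
Equal diagonal AOV ⇒ f₂ = f₁ · 21.6400/50.6386 = 486 × 0.42734 ≈ 207.6882 mm.
Horizontal AOV on the new format = 2·arctan(17.3 / (2 × 207.6882)) = 2·arctan(0.04165) ≈ 4.7699°.

4.770°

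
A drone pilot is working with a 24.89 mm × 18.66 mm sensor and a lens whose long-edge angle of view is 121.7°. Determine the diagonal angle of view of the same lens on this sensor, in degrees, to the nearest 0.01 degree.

From the long-edge AOV: f = 24.89 / (2·tan(60.85°)) = 24.89 / 3.58592 ≈ 6.9410 mm.
Sensor diagonal = √(24.89² + 18.66²) = √967.7077 ≈ 31.1080 mm.
Diagonal AOV = 2·arctan(31.1080 / (2 × 6.9410)) = 2·arctan(2.24088) ≈ 131.9020°.

131.90°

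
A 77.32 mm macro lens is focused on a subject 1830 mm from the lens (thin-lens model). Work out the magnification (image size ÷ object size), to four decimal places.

0.0441×

Thin lens: 1/f = 1/dₒ + 1/dᵢ → 1/dᵢ = 1/77.32 − 1/1830 = 0.0123868 mm⁻¹, so dᵢ ≈ 80.7310 mm.
Magnification m = dᵢ/dₒ = 80.7310/1830 ≈ 0.04412.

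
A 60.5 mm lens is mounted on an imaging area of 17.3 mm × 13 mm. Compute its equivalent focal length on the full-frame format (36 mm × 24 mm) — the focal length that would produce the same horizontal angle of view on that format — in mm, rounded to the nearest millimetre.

126 mm

Equal angle of view means equal width/f ratio, so f₂ = f₁ · (width₂/width₁) = 60.5 × 36/17.3.
f₂ = 60.5 × 2.08092 ≈ 125.896 mm.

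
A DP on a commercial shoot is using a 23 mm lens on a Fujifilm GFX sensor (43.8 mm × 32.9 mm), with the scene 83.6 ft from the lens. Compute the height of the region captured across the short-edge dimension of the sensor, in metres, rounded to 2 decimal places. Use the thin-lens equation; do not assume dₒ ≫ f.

36.42 m

dₒ: 83.6 ft × 304.8 mm/ft = 25481.28 mm.
Similar triangles through the lens centre give W/dₒ = h/dᵢ; with 1/f = 1/dₒ + 1/dᵢ this gives W = h·(dₒ − f)/f.
W = 32.9 mm × (25481.3 − 23) / 23 = 32.9 × 1106.8817 ≈ 36416.408 mm = 36.4164 m.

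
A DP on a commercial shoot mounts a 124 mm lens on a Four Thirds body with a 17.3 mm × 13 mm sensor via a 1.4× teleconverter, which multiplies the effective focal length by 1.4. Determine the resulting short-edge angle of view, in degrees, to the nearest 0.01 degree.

Effective focal length f = 124 × 1.4 = 173.6 mm.
α = 2·arctan(13 / (2 × 173.6)) = 2·arctan(0.03744) ≈ 4.2886°.

4.29°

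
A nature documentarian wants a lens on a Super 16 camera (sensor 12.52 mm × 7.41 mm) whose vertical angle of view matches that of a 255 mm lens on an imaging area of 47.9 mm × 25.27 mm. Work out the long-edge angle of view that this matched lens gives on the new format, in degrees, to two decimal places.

9.57°

Equal vertical AOV ⇒ f₂ = f₁ · 7.41/25.27 = 255 × 0.29323 ≈ 74.7744 mm.
Long-edge AOV on the new format = 2·arctan(12.52 / (2 × 74.7744)) = 2·arctan(0.08372) ≈ 9.5711°.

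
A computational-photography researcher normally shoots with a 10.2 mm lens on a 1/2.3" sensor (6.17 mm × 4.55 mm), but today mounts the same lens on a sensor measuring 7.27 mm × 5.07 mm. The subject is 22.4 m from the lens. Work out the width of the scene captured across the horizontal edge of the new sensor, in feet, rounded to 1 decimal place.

The focal length stays 10.2 mm; the relevant sensor dimension is now w = 7.27 mm. Object distance dₒ = 22.4 m = 22400 mm.
Thin-lens field width W = w·(dₒ − f)/f = 7.27 × (22400 − 10.2)/10.2 ≈ 15958.220 mm = 15958.220/304.8 ft = 52.3564 ft.

52.4 ft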